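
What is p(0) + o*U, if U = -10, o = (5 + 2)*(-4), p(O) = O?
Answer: 280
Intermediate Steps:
o = -28 (o = 7*(-4) = -28)
p(0) + o*U = 0 - 28*(-10) = 0 + 280 = 280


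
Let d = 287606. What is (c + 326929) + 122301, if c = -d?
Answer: 161624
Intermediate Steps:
c = -287606 (c = -1*287606 = -287606)
(c + 326929) + 122301 = (-287606 + 326929) + 122301 = 39323 + 122301 = 161624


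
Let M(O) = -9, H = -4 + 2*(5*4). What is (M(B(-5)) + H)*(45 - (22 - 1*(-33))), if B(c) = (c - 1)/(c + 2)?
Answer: -270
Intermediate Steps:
H = 36 (H = -4 + 2*20 = -4 + 40 = 36)
B(c) = (-1 + c)/(2 + c)
(M(B(-5)) + H)*(45 - (22 - 1*(-33))) = (-9 + 36)*(45 - (22 - 1*(-33))) = 27*(45 - (22 + 33)) = 27*(45 - 1*55) = 27*(45 - 55) = 27*(-10) = -270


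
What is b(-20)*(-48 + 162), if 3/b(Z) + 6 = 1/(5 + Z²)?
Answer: -138510/2429 ≈ -57.023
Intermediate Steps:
b(Z) = 3/(-6 + 1/(5 + Z²))
b(-20)*(-48 + 162) = (3*(-5 - 1*(-20)²)/(29 + 6*(-20)²))*(-48 + 162) = (3*(-5 - 1*400)/(29 + 6*400))*114 = (3*(-5 - 400)/(29 + 2400))*114 = (3*(-405)/2429)*114 = (3*(1/2429)*(-405))*114 = -1215/2429*114 = -138510/2429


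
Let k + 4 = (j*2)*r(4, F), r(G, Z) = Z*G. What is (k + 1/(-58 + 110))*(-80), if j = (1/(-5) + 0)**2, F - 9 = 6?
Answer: -852/13 ≈ -65.538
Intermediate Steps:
F = 15 (F = 9 + 6 = 15)
r(G, Z) = G*Z
j = 1/25 (j = (-1/5 + 0)**2 = (-1/5)**2 = 1/25 ≈ 0.040000)
k = 4/5 (k = -4 + ((1/25)*2)*(4*15) = -4 + (2/25)*60 = -4 + 24/5 = 4/5 ≈ 0.80000)
(k + 1/(-58 + 110))*(-80) = (4/5 + 1/(-58 + 110))*(-80) = (4/5 + 1/52)*(-80) = (213/260)*(-80) = -852/13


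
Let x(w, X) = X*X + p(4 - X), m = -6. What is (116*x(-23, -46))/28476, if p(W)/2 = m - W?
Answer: 19372/2373 ≈ 8.1635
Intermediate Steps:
p(W) = -12 - 2*W (p(W) = 2*(-6 - W) = -12 - 2*W)
x(w, X) = -20 + X**2 + 2*X (x(w, X) = X*X + (-12 - 2*(4 - X)) = X**2 + (-12 + (-8 + 2*X)) = X**2 + (-20 + 2*X) = -20 + X**2 + 2*X)
(116*x(-23, -46))/28476 = (116*(-20 + (-46)**2 + 2*(-46)))/28476 = (116*(-20 + 2116 - 92))*(1/28476) = (116*2004)*(1/28476) = 232464*(1/28476) = 19372/2373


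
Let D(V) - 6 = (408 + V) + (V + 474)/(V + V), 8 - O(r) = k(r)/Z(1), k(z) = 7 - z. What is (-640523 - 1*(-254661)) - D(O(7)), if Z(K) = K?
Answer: -3090513/8 ≈ -3.8631e+5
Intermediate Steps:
O(r) = 1 + r (O(r) = 8 - (7 - r)/1 = 8 - (7 - r) = 8 + (-7 + r) = 1 + r)
D(V) = 414 + V + (474 + V)/(2*V) (D(V) = 6 + ((408 + V) + (V + 474)/(V + V)) = 6 + ((408 + V) + (474 + V)/((2*V))) = 6 + ((408 + V) + (474 + V)*(1/(2*V))) = 6 + ((408 + V) + (474 + V)/(2*V)) = 6 + (408 + V + (474 + V)/(2*V)) = 414 + V + (474 + V)/(2*V))
(-640523 - 1*(-254661)) - D(O(7)) = (-640523 - 1*(-254661)) - (829/2 + (1 + 7) + 237/(1 + 7)) = (-640523 + 254661) - (829/2 + 8 + 237/8) = -385862 - (829/2 + 8 + 237*(⅛)) = -385862 - (829/2 + 8 + 237/8) = -385862 - 1*3617/8 = -385862 - 3617/8 = -3090513/8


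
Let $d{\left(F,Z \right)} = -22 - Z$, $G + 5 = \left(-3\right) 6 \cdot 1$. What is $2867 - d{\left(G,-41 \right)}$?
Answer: $2848$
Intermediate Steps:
$G = -23$ ($G = -5 + \left(-3\right) 6 \cdot 1 = -5 - 18 = -23$)
$2867 - d{\left(G,-41 \right)} = 2867 - \left(-22 - -41\right) = 2867 - \left(-22 + 41\right) = 2867 - 19 = 2848$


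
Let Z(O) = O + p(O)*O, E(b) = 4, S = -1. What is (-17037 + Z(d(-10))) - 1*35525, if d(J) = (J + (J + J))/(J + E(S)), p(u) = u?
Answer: -52532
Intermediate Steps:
d(J) = 3*J/(4 + J) (d(J) = (J + (J + J))/(J + 4) = (J + 2*J)/(4 + J) = (3*J)/(4 + J) = 3*J/(4 + J))
Z(O) = O + O**2 (Z(O) = O + O*O = O + O**2)
(-17037 + Z(d(-10))) - 1*35525 = (-17037 + (3*(-10)/(4 - 10))*(1 + 3*(-10)/(4 - 10))) - 1*35525 = (-17037 + (3*(-10)/(-6))*(1 + 3*(-10)/(-6))) - 35525 = (-17037 + (3*(-10)*(-1/6))*(1 + 3*(-10)*(-1/6))) - 35525 = (-17037 + 5*(1 + 5)) - 35525 = (-17037 + 5*6) - 35525 = (-17037 + 30) - 35525 = -17007 - 35525 = -52532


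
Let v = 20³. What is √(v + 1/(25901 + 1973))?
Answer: 3*√690631003986/27874 ≈ 89.443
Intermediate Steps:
v = 8000
√(v + 1/(25901 + 1973)) = √(8000 + 1/(25901 + 1973)) = √(8000 + 1/27874) = √(222992001/27874) = 3*√690631003986/27874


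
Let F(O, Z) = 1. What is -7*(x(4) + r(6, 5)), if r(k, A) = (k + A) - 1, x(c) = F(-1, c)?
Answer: -77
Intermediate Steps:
x(c) = 1
r(k, A) = -1 + A + k (r(k, A) = (A + k) - 1 = -1 + A + k)
-7*(x(4) + r(6, 5)) = -7*(1 + (-1 + 5 + 6)) = -7*(1 + 10) = -7*11 = -77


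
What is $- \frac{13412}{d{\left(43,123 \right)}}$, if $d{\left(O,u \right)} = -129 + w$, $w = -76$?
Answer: $\frac{13412}{205} \approx 65.424$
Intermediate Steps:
$d{\left(O,u \right)} = -205$ ($d{\left(O,u \right)} = -129 - 76 = -205$)
$- \frac{13412}{d{\left(43,123 \right)}} = - \frac{13412}{-205} = \left(-13412\right) \left(- \frac{1}{205}\right) = \frac{13412}{205}$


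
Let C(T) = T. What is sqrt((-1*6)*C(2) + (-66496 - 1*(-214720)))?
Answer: 6*sqrt(4117) ≈ 384.98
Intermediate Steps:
sqrt((-1*6)*C(2) + (-66496 - 1*(-214720))) = sqrt(-1*6*2 + (-66496 - 1*(-214720))) = sqrt(-6*2 + (-66496 + 214720)) = sqrt(-12 + 148224) = sqrt(148212) = 6*sqrt(4117)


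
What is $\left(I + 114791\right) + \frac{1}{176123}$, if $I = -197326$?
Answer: $- \frac{14536311804}{176123} \approx -82535.0$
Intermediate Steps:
$\left(I + 114791\right) + \frac{1}{176123} = \left(-197326 + 114791\right) + \frac{1}{176123} = -82535 + \frac{1}{176123} = - \frac{14536311804}{176123}$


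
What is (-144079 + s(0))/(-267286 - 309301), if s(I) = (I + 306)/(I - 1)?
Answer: 144385/576587 ≈ 0.25041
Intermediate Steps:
s(I) = (306 + I)/(-1 + I)
(-144079 + s(0))/(-267286 - 309301) = (-144079 + (306 + 0)/(-1 + 0))/(-267286 - 309301) = (-144079 + 306/(-1))/(-576587) = (-144079 - 1*306)*(-1/576587) = (-144079 - 306)*(-1/576587) = -144385*(-1/576587) = 144385/576587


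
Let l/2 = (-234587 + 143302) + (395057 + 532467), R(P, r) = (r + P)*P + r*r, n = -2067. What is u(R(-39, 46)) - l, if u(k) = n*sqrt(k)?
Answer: -1672478 - 2067*sqrt(1843) ≈ -1.7612e+6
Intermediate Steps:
R(P, r) = r**2 + P*(P + r) (R(P, r) = (P + r)*P + r**2 = P*(P + r) + r**2 = r**2 + P*(P + r))
u(k) = -2067*sqrt(k)
l = 1672478 (l = 2*((-234587 + 143302) + (395057 + 532467)) = 2*(-91285 + 927524) = 2*836239 = 1672478)
u(R(-39, 46)) - l = -2067*sqrt((-39)**2 + 46**2 - 39*46) - 1*1672478 = -2067*sqrt(1521 + 2116 - 1794) - 1672478 = -2067*sqrt(1843) - 1672478 = -1672478 - 2067*sqrt(1843)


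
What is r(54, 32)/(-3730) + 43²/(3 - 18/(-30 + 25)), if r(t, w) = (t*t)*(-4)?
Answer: 17434381/61545 ≈ 283.28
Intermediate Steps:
r(t, w) = -4*t² (r(t, w) = t²*(-4) = -4*t²)
r(54, 32)/(-3730) + 43²/(3 - 18/(-30 + 25)) = -4*54²/(-3730) + 43²/(3 - 18/(-30 + 25)) = -4*2916*(-1/3730) + 1849/(3 - 18/(-5)) = -11664*(-1/3730) + 1849/(3 - 18*(-⅕)) = 5832/1865 + 1849/(3 + 18/5) = 5832/1865 + 1849/(33/5) = 5832/1865 + 1849*(5/33) = 5832/1865 + 9245/33 = 17434381/61545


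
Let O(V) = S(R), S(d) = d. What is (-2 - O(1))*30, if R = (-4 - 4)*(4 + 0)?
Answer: 900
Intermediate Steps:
R = -32 (R = -8*4 = -32)
O(V) = -32
(-2 - O(1))*30 = (-2 - 1*(-32))*30 = (-2 + 32)*30 = 30*30 = 900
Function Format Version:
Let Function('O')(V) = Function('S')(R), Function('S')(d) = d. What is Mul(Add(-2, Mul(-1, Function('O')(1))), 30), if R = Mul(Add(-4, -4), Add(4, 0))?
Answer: 900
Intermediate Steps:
R = -32 (R = Mul(-8, 4) = -32)
Function('O')(V) = -32
Mul(Add(-2, Mul(-1, Function('O')(1))), 30) = Mul(Add(-2, Mul(-1, -32)), 30) = Mul(Add(-2, 32), 30) = Mul(30, 30) = 900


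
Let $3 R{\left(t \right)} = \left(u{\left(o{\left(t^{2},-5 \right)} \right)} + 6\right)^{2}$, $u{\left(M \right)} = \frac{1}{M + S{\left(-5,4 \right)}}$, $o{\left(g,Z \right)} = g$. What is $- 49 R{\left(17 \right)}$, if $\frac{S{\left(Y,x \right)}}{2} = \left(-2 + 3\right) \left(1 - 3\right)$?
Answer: $- \frac{143448529}{243675} \approx -588.69$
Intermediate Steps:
$S{\left(Y,x \right)} = -4$ ($S{\left(Y,x \right)} = 2 \left(-2 + 3\right) \left(1 - 3\right) = 2 \cdot 1 \left(-2\right) = 2 \left(-2\right) = -4$)
$u{\left(M \right)} = \frac{1}{-4 + M}$ ($u{\left(M \right)} = \frac{1}{M - 4} = \frac{1}{-4 + M}$)
$R{\left(t \right)} = \frac{\left(6 + \frac{1}{-4 + t^{2}}\right)^{2}}{3}$ ($R{\left(t \right)} = \frac{\left(\frac{1}{-4 + t^{2}} + 6\right)^{2}}{3} = \frac{\left(6 + \frac{1}{-4 + t^{2}}\right)^{2}}{3}$)
$- 49 R{\left(17 \right)} = - 49 \frac{\left(-23 + 6 \cdot 17^{2}\right)^{2}}{3 \left(-4 + 17^{2}\right)^{2}} = - 49 \frac{\left(-23 + 6 \cdot 289\right)^{2}}{3 \left(-4 + 289\right)^{2}} = - 49 \frac{\left(-23 + 1734\right)^{2}}{3 \cdot 81225} = - 49 \cdot \frac{1}{3} \cdot 1711^{2} \cdot \frac{1}{81225} = - 49 \cdot \frac{1}{3} \cdot 2927521 \cdot \frac{1}{81225} = \left(-49\right) \frac{2927521}{243675} = - \frac{143448529}{243675}$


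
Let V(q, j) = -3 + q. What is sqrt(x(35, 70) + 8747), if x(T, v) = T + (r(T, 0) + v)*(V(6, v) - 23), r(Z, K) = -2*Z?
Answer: sqrt(8782) ≈ 93.712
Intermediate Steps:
x(T, v) = -20*v + 41*T (x(T, v) = T + (-2*T + v)*((-3 + 6) - 23) = T + (v - 2*T)*(3 - 23) = T + (v - 2*T)*(-20) = T + (-20*v + 40*T) = -20*v + 41*T)
sqrt(x(35, 70) + 8747) = sqrt((-20*70 + 41*35) + 8747) = sqrt((-1400 + 1435) + 8747) = sqrt(35 + 8747) = sqrt(8782)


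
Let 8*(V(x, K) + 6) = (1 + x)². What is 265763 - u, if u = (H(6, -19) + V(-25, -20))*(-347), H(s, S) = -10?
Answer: 285195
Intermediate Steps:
V(x, K) = -6 + (1 + x)²/8
u = -19432 (u = (-10 + (-6 + (1 - 25)²/8))*(-347) = (-10 + (-6 + (⅛)*(-24)²))*(-347) = (-10 + (-6 + (⅛)*576))*(-347) = (-10 + (-6 + 72))*(-347) = (-10 + 66)*(-347) = 56*(-347) = -19432)
265763 - u = 265763 - 1*(-19432) = 265763 + 19432 = 285195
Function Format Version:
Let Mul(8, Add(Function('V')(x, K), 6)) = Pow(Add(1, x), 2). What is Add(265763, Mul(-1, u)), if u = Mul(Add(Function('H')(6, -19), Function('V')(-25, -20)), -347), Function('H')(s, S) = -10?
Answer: 285195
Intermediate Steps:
Function('V')(x, K) = Add(-6, Mul(Rational(1, 8), Pow(Add(1, x), 2)))
u = -19432 (u = Mul(Add(-10, Add(-6, Mul(Rational(1, 8), Pow(Add(1, -25), 2)))), -347) = Mul(Add(-10, Add(-6, Mul(Rational(1, 8), Pow(-24, 2)))), -347) = Mul(Add(-10, Add(-6, Mul(Rational(1, 8), 576))), -347) = Mul(Add(-10, Add(-6, 72)), -347) = Mul(Add(-10, 66), -347) = Mul(56, -347) = -19432)
Add(265763, Mul(-1, u)) = Add(265763, Mul(-1, -19432)) = Add(265763, 19432) = 285195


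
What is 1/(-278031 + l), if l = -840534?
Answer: -1/1118565 ≈ -8.9400e-7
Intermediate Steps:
1/(-278031 + l) = 1/(-278031 - 840534) = 1/(-1118565) = -1/1118565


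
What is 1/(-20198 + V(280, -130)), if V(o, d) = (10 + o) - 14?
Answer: -1/19922 ≈ -5.0196e-5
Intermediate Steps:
V(o, d) = -4 + o
1/(-20198 + V(280, -130)) = 1/(-20198 + (-4 + 280)) = 1/(-20198 + 276) = 1/(-19922) = -1/19922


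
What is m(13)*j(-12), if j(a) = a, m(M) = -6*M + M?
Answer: 780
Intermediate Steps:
m(M) = -5*M
m(13)*j(-12) = -5*13*(-12) = -65*(-12) = 780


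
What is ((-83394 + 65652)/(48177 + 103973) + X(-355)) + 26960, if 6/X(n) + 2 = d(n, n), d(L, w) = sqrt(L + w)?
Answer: 14356802953/532525 - I*sqrt(710)/119 ≈ 26960.0 - 0.22391*I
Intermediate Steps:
X(n) = 6/(-2 + sqrt(2)*sqrt(n)) (X(n) = 6/(-2 + sqrt(n + n)) = 6/(-2 + sqrt(2*n)) = 6/(-2 + sqrt(2)*sqrt(n)))
((-83394 + 65652)/(48177 + 103973) + X(-355)) + 26960 = ((-83394 + 65652)/(48177 + 103973) + 6/(-2 + sqrt(2)*sqrt(-355))) + 26960 = (-17742/152150 + 6/(-2 + sqrt(2)*(I*sqrt(355)))) + 26960 = (-17742*1/152150 + 6/(-2 + I*sqrt(710))) + 26960 = (-8871/76075 + 6/(-2 + I*sqrt(710))) + 26960 = 2050973129/76075 + 6/(-2 + I*sqrt(710))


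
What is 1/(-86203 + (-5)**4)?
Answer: -1/85578 ≈ -1.1685e-5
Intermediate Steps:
1/(-86203 + (-5)**4) = 1/(-86203 + 625) = 1/(-85578) = -1/85578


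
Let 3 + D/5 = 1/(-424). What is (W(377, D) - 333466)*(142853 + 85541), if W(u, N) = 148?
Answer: -76127831292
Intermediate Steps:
D = -6365/424 (D = -15 + 5/(-424) = -15 + 5*(-1/424) = -15 - 5/424 = -6365/424 ≈ -15.012)
(W(377, D) - 333466)*(142853 + 85541) = (148 - 333466)*(142853 + 85541) = -333318*228394 = -76127831292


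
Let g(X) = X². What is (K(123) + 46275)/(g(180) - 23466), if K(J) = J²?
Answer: 10234/1489 ≈ 6.8731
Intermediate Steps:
(K(123) + 46275)/(g(180) - 23466) = (123² + 46275)/(180² - 23466) = (15129 + 46275)/(32400 - 23466) = 61404/8934 = 61404*(1/8934) = 10234/1489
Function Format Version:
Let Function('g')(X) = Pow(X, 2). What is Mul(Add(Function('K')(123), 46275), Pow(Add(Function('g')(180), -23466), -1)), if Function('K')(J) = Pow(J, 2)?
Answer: Rational(10234, 1489) ≈ 6.8731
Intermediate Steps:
Mul(Add(Function('K')(123), 46275), Pow(Add(Function('g')(180), -23466), -1)) = Mul(Add(Pow(123, 2), 46275), Pow(Add(Pow(180, 2), -23466), -1)) = Mul(Add(15129, 46275), Pow(Add(32400, -23466), -1)) = Mul(61404, Pow(8934, -1)) = Mul(61404, Rational(1, 8934)) = Rational(10234, 1489)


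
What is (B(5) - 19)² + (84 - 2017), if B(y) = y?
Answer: -1737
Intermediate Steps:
(B(5) - 19)² + (84 - 2017) = (5 - 19)² + (84 - 2017) = (-14)² - 1933 = 196 - 1933 = -1737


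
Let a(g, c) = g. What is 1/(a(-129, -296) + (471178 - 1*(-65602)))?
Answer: 1/536651 ≈ 1.8634e-6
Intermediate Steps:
1/(a(-129, -296) + (471178 - 1*(-65602))) = 1/(-129 + (471178 - 1*(-65602))) = 1/(-129 + (471178 + 65602)) = 1/(-129 + 536780) = 1/536651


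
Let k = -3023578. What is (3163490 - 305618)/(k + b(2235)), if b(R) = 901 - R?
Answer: -59539/63019 ≈ -0.94478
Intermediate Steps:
(3163490 - 305618)/(k + b(2235)) = (3163490 - 305618)/(-3023578 + (901 - 1*2235)) = 2857872/(-3023578 + (901 - 2235)) = 2857872/(-3023578 - 1334) = 2857872/(-3024912) = 2857872*(-1/3024912) = -59539/63019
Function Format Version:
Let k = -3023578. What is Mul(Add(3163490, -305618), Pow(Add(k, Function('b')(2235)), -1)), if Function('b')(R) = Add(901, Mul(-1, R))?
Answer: Rational(-59539, 63019) ≈ -0.94478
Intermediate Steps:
Mul(Add(3163490, -305618), Pow(Add(k, Function('b')(2235)), -1)) = Mul(Add(3163490, -305618), Pow(Add(-3023578, Add(901, Mul(-1, 2235))), -1)) = Mul(2857872, Pow(Add(-3023578, Add(901, -2235)), -1)) = Mul(2857872, Pow(Add(-3023578, -1334), -1)) = Mul(2857872, Pow(-3024912, -1)) = Mul(2857872, Rational(-1, 3024912)) = Rational(-59539, 63019)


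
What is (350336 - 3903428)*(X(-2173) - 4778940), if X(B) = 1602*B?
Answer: 29348845485912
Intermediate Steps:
(350336 - 3903428)*(X(-2173) - 4778940) = (350336 - 3903428)*(1602*(-2173) - 4778940) = -3553092*(-3481146 - 4778940) = -3553092*(-8260086) = 29348845485912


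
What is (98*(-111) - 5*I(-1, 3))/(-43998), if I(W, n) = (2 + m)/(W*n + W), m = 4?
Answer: 7247/29332 ≈ 0.24707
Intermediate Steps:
I(W, n) = 6/(W + W*n) (I(W, n) = (2 + 4)/(W*n + W) = 6/(W + W*n))
(98*(-111) - 5*I(-1, 3))/(-43998) = (98*(-111) - 30/((-1)*(1 + 3)))/(-43998) = (-10878 - 30*(-1)/4)*(-1/43998) = (-10878 - 5*(-3/2))*(-1/43998) = (-10878 + 15/2)*(-1/43998) = -21741/2*(-1/43998) = 7247/29332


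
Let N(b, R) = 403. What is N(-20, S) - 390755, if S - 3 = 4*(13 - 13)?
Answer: -390352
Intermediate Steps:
S = 3 (S = 3 + 4*(13 - 13) = 3 + 4*0 = 3 + 0 = 3)
N(-20, S) - 390755 = 403 - 390755 = -390352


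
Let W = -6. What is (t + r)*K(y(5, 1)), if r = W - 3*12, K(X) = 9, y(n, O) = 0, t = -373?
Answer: -3735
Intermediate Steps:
r = -42 (r = -6 - 3*12 = -6 - 36 = -42)
(t + r)*K(y(5, 1)) = (-373 - 42)*9 = -415*9 = -3735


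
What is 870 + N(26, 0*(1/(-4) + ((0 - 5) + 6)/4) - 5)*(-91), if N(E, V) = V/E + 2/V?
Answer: 9239/10 ≈ 923.90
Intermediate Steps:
N(E, V) = 2/V + V/E
870 + N(26, 0*(1/(-4) + ((0 - 5) + 6)/4) - 5)*(-91) = 870 + (2/(0*(1/(-4) + ((0 - 5) + 6)/4) - 5) + (0*(1/(-4) + ((0 - 5) + 6)/4) - 5)/26)*(-91) = 870 + (2/(0*(1*(-¼) + (-5 + 6)*(¼)) - 5) + (0*(1*(-¼) + (-5 + 6)*(¼)) - 5)*(1/26))*(-91) = 870 + (2/(0*(-¼ + 1*(¼)) - 5) + (0*(-¼ + 1*(¼)) - 5)*(1/26))*(-91) = 870 + (2/(0*(-¼ + ¼) - 5) + (0*(-¼ + ¼) - 5)*(1/26))*(-91) = 870 + (2/(0*0 - 5) + (0*0 - 5)*(1/26))*(-91) = 870 + (2/(0 - 5) + (0 - 5)*(1/26))*(-91) = 870 + (2/(-5) - 5*1/26)*(-91) = 870 + (2*(-⅕) - 5/26)*(-91) = 870 + (-⅖ - 5/26)*(-91) = 870 - 77/130*(-91) = 870 + 539/10 = 9239/10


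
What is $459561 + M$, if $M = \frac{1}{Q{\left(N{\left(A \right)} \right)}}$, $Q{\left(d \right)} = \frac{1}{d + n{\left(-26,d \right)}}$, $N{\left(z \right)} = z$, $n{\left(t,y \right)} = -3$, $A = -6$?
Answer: $459552$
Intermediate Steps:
$Q{\left(d \right)} = \frac{1}{-3 + d}$ ($Q{\left(d \right)} = \frac{1}{d - 3} = \frac{1}{-3 + d}$)
$M = -9$ ($M = \frac{1}{\frac{1}{-3 - 6}} = \frac{1}{\frac{1}{-9}} = \frac{1}{- \frac{1}{9}} = -9$)
$459561 + M = 459561 - 9 = 459552$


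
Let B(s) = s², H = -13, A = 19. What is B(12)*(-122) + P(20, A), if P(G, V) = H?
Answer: -17581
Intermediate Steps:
P(G, V) = -13
B(12)*(-122) + P(20, A) = 12²*(-122) - 13 = 144*(-122) - 13 = -17568 - 13 = -17581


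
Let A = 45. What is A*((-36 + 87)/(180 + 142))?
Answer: 2295/322 ≈ 7.1273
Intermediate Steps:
A*((-36 + 87)/(180 + 142)) = 45*((-36 + 87)/(180 + 142)) = 45*(51/322) = 2295/322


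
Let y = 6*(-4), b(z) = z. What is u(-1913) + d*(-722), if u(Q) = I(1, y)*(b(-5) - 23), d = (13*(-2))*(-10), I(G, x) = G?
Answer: -187748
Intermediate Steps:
y = -24
d = 260 (d = -26*(-10) = 260)
u(Q) = -28 (u(Q) = 1*(-5 - 23) = 1*(-28) = -28)
u(-1913) + d*(-722) = -28 + 260*(-722) = -28 - 187720 = -187748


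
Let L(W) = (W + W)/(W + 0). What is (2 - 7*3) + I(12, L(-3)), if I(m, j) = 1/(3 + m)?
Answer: -284/15 ≈ -18.933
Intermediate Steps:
L(W) = 2 (L(W) = (2*W)/W = 2)
(2 - 7*3) + I(12, L(-3)) = (2 - 7*3) + 1/(3 + 12) = (2 - 21) + 1/15 = -19 + 1/15 = -284/15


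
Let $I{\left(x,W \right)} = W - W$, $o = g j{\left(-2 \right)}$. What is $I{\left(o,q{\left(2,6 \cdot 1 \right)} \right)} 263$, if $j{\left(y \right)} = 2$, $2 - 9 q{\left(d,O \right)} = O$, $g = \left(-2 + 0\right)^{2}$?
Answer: $0$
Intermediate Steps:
$g = 4$ ($g = \left(-2\right)^{2} = 4$)
$q{\left(d,O \right)} = \frac{2}{9} - \frac{O}{9}$
$o = 8$ ($o = 4 \cdot 2 = 8$)
$I{\left(x,W \right)} = 0$
$I{\left(o,q{\left(2,6 \cdot 1 \right)} \right)} 263 = 0 \cdot 263 = 0$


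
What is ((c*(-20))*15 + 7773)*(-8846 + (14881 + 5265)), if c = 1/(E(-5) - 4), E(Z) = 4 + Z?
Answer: 88512900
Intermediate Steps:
c = -⅕ (c = 1/((4 - 5) - 4) = 1/(-1 - 4) = 1/(-5) = -⅕ ≈ -0.20000)
((c*(-20))*15 + 7773)*(-8846 + (14881 + 5265)) = (-⅕*(-20)*15 + 7773)*(-8846 + (14881 + 5265)) = (4*15 + 7773)*(-8846 + 20146) = (60 + 7773)*11300 = 7833*11300 = 88512900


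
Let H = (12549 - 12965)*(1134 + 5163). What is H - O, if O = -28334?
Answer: -2591218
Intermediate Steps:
H = -2619552 (H = -416*6297 = -2619552)
H - O = -2619552 - 1*(-28334) = -2619552 + 28334 = -2591218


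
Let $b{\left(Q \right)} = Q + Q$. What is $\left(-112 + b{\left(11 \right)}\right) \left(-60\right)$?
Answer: $5400$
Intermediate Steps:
$b{\left(Q \right)} = 2 Q$
$\left(-112 + b{\left(11 \right)}\right) \left(-60\right) = \left(-112 + 2 \cdot 11\right) \left(-60\right) = \left(-112 + 22\right) \left(-60\right) = \left(-90\right) \left(-60\right) = 5400$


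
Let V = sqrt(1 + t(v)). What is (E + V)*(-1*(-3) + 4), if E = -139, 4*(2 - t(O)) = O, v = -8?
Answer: -973 + 7*sqrt(5) ≈ -957.35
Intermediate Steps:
t(O) = 2 - O/4
V = sqrt(5) (V = sqrt(1 + (2 - 1/4*(-8))) = sqrt(1 + (2 + 2)) = sqrt(1 + 4) = sqrt(5) ≈ 2.2361)
(E + V)*(-1*(-3) + 4) = (-139 + sqrt(5))*(-1*(-3) + 4) = (-139 + sqrt(5))*(3 + 4) = (-139 + sqrt(5))*7 = -973 + 7*sqrt(5)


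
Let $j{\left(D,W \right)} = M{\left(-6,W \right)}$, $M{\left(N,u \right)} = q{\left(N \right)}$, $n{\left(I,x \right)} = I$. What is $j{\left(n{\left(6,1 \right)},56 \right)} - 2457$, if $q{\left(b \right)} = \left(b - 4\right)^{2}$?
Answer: $-2357$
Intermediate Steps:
$q{\left(b \right)} = \left(-4 + b\right)^{2}$
$M{\left(N,u \right)} = \left(-4 + N\right)^{2}$
$j{\left(D,W \right)} = 100$ ($j{\left(D,W \right)} = \left(-4 - 6\right)^{2} = \left(-10\right)^{2} = 100$)
$j{\left(n{\left(6,1 \right)},56 \right)} - 2457 = 100 - 2457 = -2357$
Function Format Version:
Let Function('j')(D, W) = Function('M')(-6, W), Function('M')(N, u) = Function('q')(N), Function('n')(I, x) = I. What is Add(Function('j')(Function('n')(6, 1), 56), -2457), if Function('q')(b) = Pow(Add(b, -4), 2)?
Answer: -2357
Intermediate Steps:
Function('q')(b) = Pow(Add(-4, b), 2)
Function('M')(N, u) = Pow(Add(-4, N), 2)
Function('j')(D, W) = 100 (Function('j')(D, W) = Pow(Add(-4, -6), 2) = Pow(-10, 2) = 100)
Add(Function('j')(Function('n')(6, 1), 56), -2457) = Add(100, -2457) = -2357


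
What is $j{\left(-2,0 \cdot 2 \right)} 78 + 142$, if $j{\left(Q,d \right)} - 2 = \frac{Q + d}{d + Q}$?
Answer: $376$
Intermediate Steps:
$j{\left(Q,d \right)} = 3$ ($j{\left(Q,d \right)} = 2 + \frac{Q + d}{d + Q} = 2 + \frac{Q + d}{Q + d} = 2 + 1 = 3$)
$j{\left(-2,0 \cdot 2 \right)} 78 + 142 = 3 \cdot 78 + 142 = 234 + 142 = 376$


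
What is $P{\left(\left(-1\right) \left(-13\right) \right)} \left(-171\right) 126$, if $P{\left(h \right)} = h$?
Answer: $-280098$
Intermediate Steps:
$P{\left(\left(-1\right) \left(-13\right) \right)} \left(-171\right) 126 = \left(-1\right) \left(-13\right) \left(-171\right) 126 = 13 \left(-171\right) 126 = \left(-2223\right) 126 = -280098$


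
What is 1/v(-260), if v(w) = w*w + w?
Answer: 1/67340 ≈ 1.4850e-5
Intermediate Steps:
v(w) = w + w² (v(w) = w² + w = w + w²)
1/v(-260) = 1/(-260*(1 - 260)) = 1/(-260*(-259)) = 1/67340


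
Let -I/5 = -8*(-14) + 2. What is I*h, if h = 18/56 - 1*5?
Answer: 37335/14 ≈ 2666.8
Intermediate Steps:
I = -570 (I = -5*(-8*(-14) + 2) = -5*(112 + 2) = -5*114 = -570)
h = -131/28 (h = 18*(1/56) - 5 = 9/28 - 5 = -131/28 ≈ -4.6786)
I*h = -570*(-131/28) = 37335/14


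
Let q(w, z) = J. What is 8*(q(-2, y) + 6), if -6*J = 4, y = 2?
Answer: 128/3 ≈ 42.667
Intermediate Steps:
J = -⅔ (J = -⅙*4 = -⅔ ≈ -0.66667)
q(w, z) = -⅔
8*(q(-2, y) + 6) = 8*(-⅔ + 6) = 8*(16/3) = 128/3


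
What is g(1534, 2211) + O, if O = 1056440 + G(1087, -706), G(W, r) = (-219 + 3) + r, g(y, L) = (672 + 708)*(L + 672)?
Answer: 5034058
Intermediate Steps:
g(y, L) = 927360 + 1380*L (g(y, L) = 1380*(672 + L) = 927360 + 1380*L)
G(W, r) = -216 + r
O = 1055518 (O = 1056440 + (-216 - 706) = 1056440 - 922 = 1055518)
g(1534, 2211) + O = (927360 + 1380*2211) + 1055518 = (927360 + 3051180) + 1055518 = 3978540 + 1055518 = 5034058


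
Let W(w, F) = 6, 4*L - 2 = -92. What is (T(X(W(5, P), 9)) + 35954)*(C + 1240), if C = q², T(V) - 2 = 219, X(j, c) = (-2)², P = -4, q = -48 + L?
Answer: 898623175/4 ≈ 2.2466e+8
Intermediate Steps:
L = -45/2 (L = ½ + (¼)*(-92) = ½ - 23 = -45/2 ≈ -22.500)
q = -141/2 (q = -48 - 45/2 = -141/2 ≈ -70.500)
X(j, c) = 4
T(V) = 221 (T(V) = 2 + 219 = 221)
C = 19881/4 (C = (-141/2)² = 19881/4 ≈ 4970.3)
(T(X(W(5, P), 9)) + 35954)*(C + 1240) = (221 + 35954)*(19881/4 + 1240) = 36175*(24841/4) = 898623175/4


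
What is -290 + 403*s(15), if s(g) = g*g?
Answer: 90385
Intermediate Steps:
s(g) = g²
-290 + 403*s(15) = -290 + 403*15² = -290 + 403*225 = -290 + 90675 = 90385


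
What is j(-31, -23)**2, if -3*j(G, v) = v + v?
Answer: 2116/9 ≈ 235.11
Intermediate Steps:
j(G, v) = -2*v/3 (j(G, v) = -(v + v)/3 = -2*v/3)
j(-31, -23)**2 = (-2/3*(-23))**2 = (46/3)**2 = 2116/9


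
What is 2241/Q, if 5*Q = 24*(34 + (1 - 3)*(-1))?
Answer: 415/32 ≈ 12.969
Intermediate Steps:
Q = 864/5 (Q = (24*(34 + (1 - 3)*(-1)))/5 = (24*(34 - 2*(-1)))/5 = (24*(34 + 2))/5 = (24*36)/5 = (⅕)*864 = 864/5 ≈ 172.80)
2241/Q = 2241/(864/5) = 2241*(5/864) = 415/32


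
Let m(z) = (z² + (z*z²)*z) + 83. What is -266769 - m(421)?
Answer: -31414816174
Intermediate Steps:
m(z) = 83 + z² + z⁴ (m(z) = (z² + z³*z) + 83 = (z² + z⁴) + 83 = 83 + z² + z⁴)
-266769 - m(421) = -266769 - (83 + 421² + 421⁴) = -266769 - (83 + 177241 + 31414372081) = -266769 - 1*31414549405 = -266769 - 31414549405 = -31414816174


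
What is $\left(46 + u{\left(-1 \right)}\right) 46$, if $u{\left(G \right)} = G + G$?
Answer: $2024$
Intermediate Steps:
$u{\left(G \right)} = 2 G$
$\left(46 + u{\left(-1 \right)}\right) 46 = \left(46 + 2 \left(-1\right)\right) 46 = \left(46 - 2\right) 46 = 44 \cdot 46 = 2024$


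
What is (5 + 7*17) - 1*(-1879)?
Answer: 2003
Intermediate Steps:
(5 + 7*17) - 1*(-1879) = (5 + 119) + 1879 = 124 + 1879 = 2003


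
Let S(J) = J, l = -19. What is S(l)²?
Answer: 361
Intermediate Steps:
S(l)² = (-19)² = 361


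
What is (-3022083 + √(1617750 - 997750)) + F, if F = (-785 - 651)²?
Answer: -959987 + 100*√62 ≈ -9.5920e+5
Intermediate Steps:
F = 2062096 (F = (-1436)² = 2062096)
(-3022083 + √(1617750 - 997750)) + F = (-3022083 + √(1617750 - 997750)) + 2062096 = (-3022083 + √620000) + 2062096 = (-3022083 + 100*√62) + 2062096 = -959987 + 100*√62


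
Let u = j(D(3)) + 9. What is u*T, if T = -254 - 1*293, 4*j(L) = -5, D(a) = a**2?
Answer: -16957/4 ≈ -4239.3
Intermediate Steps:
j(L) = -5/4 (j(L) = (1/4)*(-5) = -5/4)
T = -547 (T = -254 - 293 = -547)
u = 31/4 (u = -5/4 + 9 = 31/4 ≈ 7.7500)
u*T = (31/4)*(-547) = -16957/4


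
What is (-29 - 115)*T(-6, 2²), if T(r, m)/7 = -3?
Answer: 3024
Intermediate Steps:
T(r, m) = -21 (T(r, m) = 7*(-3) = -21)
(-29 - 115)*T(-6, 2²) = (-29 - 115)*(-21) = -144*(-21) = 3024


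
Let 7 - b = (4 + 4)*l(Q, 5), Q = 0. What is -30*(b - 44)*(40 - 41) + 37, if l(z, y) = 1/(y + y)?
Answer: -1097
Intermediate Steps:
l(z, y) = 1/(2*y)
b = 31/5 (b = 7 - (4 + 4)*(½)/5 = 7 - 8*(½)*(⅕) = 7 - 8/10 = 7 - 1*⅘ = 7 - ⅘ = 31/5 ≈ 6.2000)
-30*(b - 44)*(40 - 41) + 37 = -30*(31/5 - 44)*(40 - 41) + 37 = -(-1134)*(-1) + 37 = -30*189/5 + 37 = -1134 + 37 = -1097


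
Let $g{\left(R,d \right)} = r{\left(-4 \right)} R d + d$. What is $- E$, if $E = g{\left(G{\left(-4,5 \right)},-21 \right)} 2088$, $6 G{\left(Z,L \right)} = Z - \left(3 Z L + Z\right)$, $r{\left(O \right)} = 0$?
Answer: $43848$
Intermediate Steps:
$G{\left(Z,L \right)} = - \frac{L Z}{2}$ ($G{\left(Z,L \right)} = \frac{Z - \left(3 Z L + Z\right)}{6} = \frac{Z - \left(3 L Z + Z\right)}{6} = \frac{Z - \left(Z + 3 L Z\right)}{6} = \frac{\left(-3\right) L Z}{6} = - \frac{L Z}{2}$)
$g{\left(R,d \right)} = d$ ($g{\left(R,d \right)} = 0 R d + d = 0 d + d = 0 + d = d$)
$E = -43848$ ($E = \left(-21\right) 2088 = -43848$)
$- E = \left(-1\right) \left(-43848\right) = 43848$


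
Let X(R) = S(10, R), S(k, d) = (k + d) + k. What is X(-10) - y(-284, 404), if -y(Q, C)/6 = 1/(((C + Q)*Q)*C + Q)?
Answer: 68843017/6884302 ≈ 10.000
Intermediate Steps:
S(k, d) = d + 2*k (S(k, d) = (d + k) + k = d + 2*k)
y(Q, C) = -6/(Q + C*Q*(C + Q)) (y(Q, C) = -6/(((C + Q)*Q)*C + Q) = -6/((Q*(C + Q))*C + Q) = -6/(C*Q*(C + Q) + Q) = -6/(Q + C*Q*(C + Q)))
X(R) = 20 + R (X(R) = R + 2*10 = R + 20 = 20 + R)
X(-10) - y(-284, 404) = (20 - 10) - (-6)/((-284)*(1 + 404² + 404*(-284))) = 10 - (-6)*(-1)/(284*(1 + 163216 - 114736)) = 10 - (-6)*(-1)/(284*48481) = 10 - 1*3/6884302 = 10 - 3/6884302 = 68843017/6884302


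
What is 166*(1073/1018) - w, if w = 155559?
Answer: -79090472/509 ≈ -1.5538e+5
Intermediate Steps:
166*(1073/1018) - w = 166*(1073/1018) - 1*155559 = 166*(1073*(1/1018)) - 155559 = 166*(1073/1018) - 155559 = 89059/509 - 155559 = -79090472/509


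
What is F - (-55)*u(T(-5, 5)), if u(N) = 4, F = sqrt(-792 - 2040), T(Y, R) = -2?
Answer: 220 + 4*I*sqrt(177) ≈ 220.0 + 53.217*I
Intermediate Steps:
F = 4*I*sqrt(177) (F = sqrt(-2832) = 4*I*sqrt(177) ≈ 53.217*I)
F - (-55)*u(T(-5, 5)) = 4*I*sqrt(177) - (-55)*4 = 4*I*sqrt(177) - 1*(-220) = 4*I*sqrt(177) + 220 = 220 + 4*I*sqrt(177)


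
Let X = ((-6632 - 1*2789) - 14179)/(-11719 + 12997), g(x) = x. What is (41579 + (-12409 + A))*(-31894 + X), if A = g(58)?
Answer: -596019305048/639 ≈ -9.3274e+8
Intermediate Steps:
A = 58
X = -11800/639 (X = ((-6632 - 2789) - 14179)/1278 = (-9421 - 14179)*(1/1278) = -23600*1/1278 = -11800/639 ≈ -18.466)
(41579 + (-12409 + A))*(-31894 + X) = (41579 + (-12409 + 58))*(-31894 - 11800/639) = (41579 - 12351)*(-20392066/639) = 29228*(-20392066/639) = -596019305048/639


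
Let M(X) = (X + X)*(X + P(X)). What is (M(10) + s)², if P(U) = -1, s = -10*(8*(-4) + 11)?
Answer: 152100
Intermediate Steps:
s = 210 (s = -10*(-32 + 11) = -10*(-21) = 210)
M(X) = 2*X*(-1 + X) (M(X) = (X + X)*(X - 1) = (2*X)*(-1 + X) = 2*X*(-1 + X))
(M(10) + s)² = (2*10*(-1 + 10) + 210)² = (2*10*9 + 210)² = (180 + 210)² = 390² = 152100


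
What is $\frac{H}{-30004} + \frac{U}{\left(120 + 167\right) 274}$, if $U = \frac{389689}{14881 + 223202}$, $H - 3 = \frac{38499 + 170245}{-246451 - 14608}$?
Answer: $- \frac{3851193083703239}{73324426870082050572} \approx -5.2523 \cdot 10^{-5}$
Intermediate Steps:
$H = \frac{574433}{261059}$ ($H = 3 + \frac{38499 + 170245}{-246451 - 14608} = 3 + \frac{208744}{-261059} = 3 + 208744 \left(- \frac{1}{261059}\right) = 3 - \frac{208744}{261059} = \frac{574433}{261059} \approx 2.2004$)
$U = \frac{389689}{238083} \approx 1.6368$
$\frac{H}{-30004} + \frac{U}{\left(120 + 167\right) 274} = \frac{574433}{261059 \left(-30004\right)} + \frac{389689}{238083 \left(120 + 167\right) 274} = \frac{574433}{261059} \left(- \frac{1}{30004}\right) + \frac{389689}{238083 \cdot 287 \cdot 274} = - \frac{574433}{7832814236} + \frac{389689}{238083 \cdot 78638} = - \frac{574433}{7832814236} + \frac{389689}{238083} \cdot \frac{1}{78638} = - \frac{574433}{7832814236} + \frac{389689}{18722370954} = - \frac{3851193083703239}{73324426870082050572}$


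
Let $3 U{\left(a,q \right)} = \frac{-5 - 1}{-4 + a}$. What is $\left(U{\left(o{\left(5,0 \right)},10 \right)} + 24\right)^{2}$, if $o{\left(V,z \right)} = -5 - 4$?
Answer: $\frac{98596}{169} \approx 583.41$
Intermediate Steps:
$o{\left(V,z \right)} = -9$ ($o{\left(V,z \right)} = -5 - 4 = -9$)
$U{\left(a,q \right)} = - \frac{2}{-4 + a}$ ($U{\left(a,q \right)} = \frac{\left(-5 - 1\right) \frac{1}{-4 + a}}{3} = \frac{\left(-6\right) \frac{1}{-4 + a}}{3} = - \frac{2}{-4 + a}$)
$\left(U{\left(o{\left(5,0 \right)},10 \right)} + 24\right)^{2} = \left(- \frac{2}{-4 - 9} + 24\right)^{2} = \left(- \frac{2}{-13} + 24\right)^{2} = \left(\left(-2\right) \left(- \frac{1}{13}\right) + 24\right)^{2} = \left(\frac{2}{13} + 24\right)^{2} = \left(\frac{314}{13}\right)^{2} = \frac{98596}{169}$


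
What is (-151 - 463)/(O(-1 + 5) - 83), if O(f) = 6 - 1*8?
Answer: 614/85 ≈ 7.2235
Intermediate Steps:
O(f) = -2 (O(f) = 6 - 8 = -2)
(-151 - 463)/(O(-1 + 5) - 83) = (-151 - 463)/(-2 - 83) = -614/(-85) = -614*(-1/85) = 614/85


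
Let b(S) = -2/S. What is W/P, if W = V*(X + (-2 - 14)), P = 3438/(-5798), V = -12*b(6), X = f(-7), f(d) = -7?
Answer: 266708/1719 ≈ 155.15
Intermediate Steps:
X = -7
V = 4 (V = -(-24)/6 = -12*(-1/3) = 4)
P = -1719/2899 (P = 3438*(-1/5798) = -1719/2899 ≈ -0.59296)
W = -92 (W = 4*(-7 + (-2 - 14)) = 4*(-7 - 16) = 4*(-23) = -92)
W/P = -92/(-1719/2899) = -92*(-2899/1719) = 266708/1719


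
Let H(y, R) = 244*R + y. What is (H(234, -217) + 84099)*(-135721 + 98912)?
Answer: -1155250465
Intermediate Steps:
H(y, R) = y + 244*R
(H(234, -217) + 84099)*(-135721 + 98912) = ((234 + 244*(-217)) + 84099)*(-135721 + 98912) = ((234 - 52948) + 84099)*(-36809) = (-52714 + 84099)*(-36809) = 31385*(-36809) = -1155250465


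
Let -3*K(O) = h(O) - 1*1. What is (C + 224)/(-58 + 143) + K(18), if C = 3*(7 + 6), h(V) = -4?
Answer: 1214/255 ≈ 4.7608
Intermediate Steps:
C = 39 (C = 3*13 = 39)
K(O) = 5/3 (K(O) = -(-4 - 1*1)/3 = -(-4 - 1)/3 = -1/3*(-5) = 5/3)
(C + 224)/(-58 + 143) + K(18) = (39 + 224)/(-58 + 143) + 5/3 = 263/85 + 5/3 = 1214/255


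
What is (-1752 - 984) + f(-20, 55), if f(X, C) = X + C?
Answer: -2701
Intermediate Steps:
f(X, C) = C + X
(-1752 - 984) + f(-20, 55) = (-1752 - 984) + (55 - 20) = -2736 + 35 = -2701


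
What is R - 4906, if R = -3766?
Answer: -8672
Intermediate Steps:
R - 4906 = -3766 - 4906 = -8672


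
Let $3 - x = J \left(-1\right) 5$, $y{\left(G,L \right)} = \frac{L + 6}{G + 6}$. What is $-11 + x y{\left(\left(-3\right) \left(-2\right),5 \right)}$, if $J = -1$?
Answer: $- \frac{77}{6} \approx -12.833$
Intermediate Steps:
$y{\left(G,L \right)} = \frac{6 + L}{6 + G}$
$x = -2$ ($x = 3 - \left(-1\right) \left(-1\right) 5 = 3 - 1 \cdot 5 = 3 - 5 = -2$)
$-11 + x y{\left(\left(-3\right) \left(-2\right),5 \right)} = -11 - 2 \frac{6 + 5}{6 - -6} = -11 - 2 \frac{1}{6 + 6} \cdot 11 = -11 - 2 \cdot \frac{1}{12} \cdot 11 = -11 - \frac{11}{6} = - \frac{77}{6}$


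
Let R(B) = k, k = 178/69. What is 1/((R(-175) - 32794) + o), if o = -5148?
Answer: -69/2617820 ≈ -2.6358e-5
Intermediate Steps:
k = 178/69 (k = 178*(1/69) = 178/69 ≈ 2.5797)
R(B) = 178/69
1/((R(-175) - 32794) + o) = 1/((178/69 - 32794) - 5148) = 1/(-2262608/69 - 5148) = 1/(-2617820/69) = -69/2617820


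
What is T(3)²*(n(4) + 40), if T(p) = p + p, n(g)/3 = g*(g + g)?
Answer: 4896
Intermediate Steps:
n(g) = 6*g² (n(g) = 3*(g*(g + g)) = 3*(g*(2*g)) = 3*(2*g²) = 6*g²)
T(p) = 2*p
T(3)²*(n(4) + 40) = (2*3)²*(6*4² + 40) = 6²*(6*16 + 40) = 36*(96 + 40) = 36*136 = 4896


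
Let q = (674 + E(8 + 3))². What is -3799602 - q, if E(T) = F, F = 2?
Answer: -4256578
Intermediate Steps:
E(T) = 2
q = 456976 (q = (674 + 2)² = 676² = 456976)
-3799602 - q = -3799602 - 1*456976 = -3799602 - 456976 = -4256578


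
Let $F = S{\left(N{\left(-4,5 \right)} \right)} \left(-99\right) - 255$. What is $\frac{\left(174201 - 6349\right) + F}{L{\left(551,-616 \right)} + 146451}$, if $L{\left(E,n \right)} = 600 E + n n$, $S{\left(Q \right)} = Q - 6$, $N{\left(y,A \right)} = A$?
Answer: $\frac{167696}{856507} \approx 0.19579$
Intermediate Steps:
$S{\left(Q \right)} = -6 + Q$ ($S{\left(Q \right)} = Q - 6 = -6 + Q$)
$L{\left(E,n \right)} = n^{2} + 600 E$ ($L{\left(E,n \right)} = 600 E + n^{2} = n^{2} + 600 E$)
$F = -156$ ($F = \left(-6 + 5\right) \left(-99\right) - 255 = \left(-1\right) \left(-99\right) - 255 = 99 - 255 = -156$)
$\frac{\left(174201 - 6349\right) + F}{L{\left(551,-616 \right)} + 146451} = \frac{\left(174201 - 6349\right) - 156}{\left(\left(-616\right)^{2} + 600 \cdot 551\right) + 146451} = \frac{167852 - 156}{\left(379456 + 330600\right) + 146451} = \frac{167696}{710056 + 146451} = \frac{167696}{856507}$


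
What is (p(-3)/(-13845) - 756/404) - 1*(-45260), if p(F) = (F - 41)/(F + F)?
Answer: 189859431763/4195035 ≈ 45258.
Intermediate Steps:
p(F) = (-41 + F)/(2*F) (p(F) = (-41 + F)/((2*F)) = (-41 + F)*(1/(2*F)) = (-41 + F)/(2*F))
(p(-3)/(-13845) - 756/404) - 1*(-45260) = (((½)*(-41 - 3)/(-3))/(-13845) - 756/404) - 1*(-45260) = (((½)*(-⅓)*(-44))*(-1/13845) - 756*1/404) + 45260 = ((22/3)*(-1/13845) - 189/101) + 45260 = (-22/41535 - 189/101) + 45260 = -7852337/4195035 + 45260 = 189859431763/4195035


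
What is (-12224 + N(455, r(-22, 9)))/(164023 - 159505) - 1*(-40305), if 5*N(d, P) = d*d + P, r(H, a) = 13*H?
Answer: 910635569/22590 ≈ 40311.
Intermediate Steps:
N(d, P) = P/5 + d²/5 (N(d, P) = (d*d + P)/5 = (d² + P)/5 = (P + d²)/5 = P/5 + d²/5)
(-12224 + N(455, r(-22, 9)))/(164023 - 159505) - 1*(-40305) = (-12224 + ((13*(-22))/5 + (⅕)*455²))/(164023 - 159505) - 1*(-40305) = (-12224 + ((⅕)*(-286) + (⅕)*207025))/4518 + 40305 = (-12224 + (-286/5 + 41405))*(1/4518) + 40305 = (-12224 + 206739/5)*(1/4518) + 40305 = (145619/5)*(1/4518) + 40305 = 145619/22590 + 40305 = 910635569/22590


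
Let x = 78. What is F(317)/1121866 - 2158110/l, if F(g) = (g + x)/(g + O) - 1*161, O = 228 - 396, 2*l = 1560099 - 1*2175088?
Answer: 360738169730507/51400176085813 ≈ 7.0182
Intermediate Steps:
l = -614989/2 (l = (1560099 - 1*2175088)/2 = (1560099 - 2175088)/2 = (½)*(-614989) = -614989/2 ≈ -3.0749e+5)
O = -168
F(g) = -161 + (78 + g)/(-168 + g) (F(g) = (g + 78)/(g - 168) - 1*161 = (78 + g)/(-168 + g) - 161 = -161 + (78 + g)/(-168 + g))
F(317)/1121866 - 2158110/l = (2*(13563 - 80*317)/(-168 + 317))/1121866 - 2158110/(-614989/2) = (2*(13563 - 25360)/149)*(1/1121866) - 2158110*(-2/614989) = (2*(1/149)*(-11797))*(1/1121866) + 4316220/614989 = -23594/149*1/1121866 + 4316220/614989 = -11797/83579017 + 4316220/614989 = 360738169730507/51400176085813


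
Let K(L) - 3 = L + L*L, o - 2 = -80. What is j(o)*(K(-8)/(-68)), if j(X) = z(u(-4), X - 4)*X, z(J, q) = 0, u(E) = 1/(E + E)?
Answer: 0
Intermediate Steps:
o = -78 (o = 2 - 80 = -78)
u(E) = 1/(2*E)
K(L) = 3 + L + L² (K(L) = 3 + (L + L*L) = 3 + (L + L²) = 3 + L + L²)
j(X) = 0 (j(X) = 0*X = 0)
j(o)*(K(-8)/(-68)) = 0*((3 - 8 + (-8)²)/(-68)) = 0*((3 - 8 + 64)*(-1/68)) = 0*(59*(-1/68)) = 0*(-59/68) = 0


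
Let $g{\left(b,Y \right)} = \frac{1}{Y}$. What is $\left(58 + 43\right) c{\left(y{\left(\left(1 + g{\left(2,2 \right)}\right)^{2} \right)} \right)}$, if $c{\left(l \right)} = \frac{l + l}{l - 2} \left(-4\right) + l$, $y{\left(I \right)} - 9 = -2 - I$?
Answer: $- \frac{40299}{44} \approx -915.89$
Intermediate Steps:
$y{\left(I \right)} = 7 - I$ ($y{\left(I \right)} = 9 - \left(2 + I\right) = 7 - I$)
$c{\left(l \right)} = l - \frac{8 l}{-2 + l}$ ($c{\left(l \right)} = \frac{2 l}{-2 + l} \left(-4\right) + l = - \frac{8 l}{-2 + l} + l = l - \frac{8 l}{-2 + l}$)
$\left(58 + 43\right) c{\left(y{\left(\left(1 + g{\left(2,2 \right)}\right)^{2} \right)} \right)} = \left(58 + 43\right) \frac{\left(7 - \left(1 + \frac{1}{2}\right)^{2}\right) \left(-10 + \left(7 - \left(1 + \frac{1}{2}\right)^{2}\right)\right)}{-2 + \left(7 - \left(1 + \frac{1}{2}\right)^{2}\right)} = 101 \frac{\left(7 - \left(1 + \frac{1}{2}\right)^{2}\right) \left(-10 + \left(7 - \left(1 + \frac{1}{2}\right)^{2}\right)\right)}{-2 + \left(7 - \left(1 + \frac{1}{2}\right)^{2}\right)} = 101 \frac{\left(7 - \left(\frac{3}{2}\right)^{2}\right) \left(-10 + \left(7 - \left(\frac{3}{2}\right)^{2}\right)\right)}{-2 + \left(7 - \left(\frac{3}{2}\right)^{2}\right)} = 101 \frac{\left(7 - \frac{9}{4}\right) \left(-10 + \left(7 - \frac{9}{4}\right)\right)}{-2 + \left(7 - \frac{9}{4}\right)} = 101 \frac{19 \left(-10 + \frac{19}{4}\right)}{4 \left(-2 + \frac{19}{4}\right)} = 101 \cdot \frac{19}{4} \frac{1}{\frac{11}{4}} \left(- \frac{21}{4}\right) = 101 \cdot \frac{19}{4} \cdot \frac{4}{11} \left(- \frac{21}{4}\right) = 101 \left(- \frac{399}{44}\right) = - \frac{40299}{44}$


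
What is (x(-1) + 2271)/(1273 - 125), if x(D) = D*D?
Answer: 568/287 ≈ 1.9791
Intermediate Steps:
x(D) = D**2
(x(-1) + 2271)/(1273 - 125) = ((-1)**2 + 2271)/(1273 - 125) = (1 + 2271)/1148 = 2272*(1/1148) = 568/287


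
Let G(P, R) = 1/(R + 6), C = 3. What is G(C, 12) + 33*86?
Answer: 51085/18 ≈ 2838.1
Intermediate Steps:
G(P, R) = 1/(6 + R)
G(C, 12) + 33*86 = 1/(6 + 12) + 33*86 = 1/18 + 2838 = 51085/18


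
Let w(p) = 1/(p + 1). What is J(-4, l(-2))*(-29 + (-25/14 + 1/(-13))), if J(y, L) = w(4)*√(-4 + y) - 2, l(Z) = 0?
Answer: 5617/91 - 5617*I*√2/455 ≈ 61.725 - 17.459*I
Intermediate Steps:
w(p) = 1/(1 + p)
J(y, L) = -2 + √(-4 + y)/5 (J(y, L) = √(-4 + y)/(1 + 4) - 2 = √(-4 + y)/5 - 2 = -2 + √(-4 + y)/5)
J(-4, l(-2))*(-29 + (-25/14 + 1/(-13))) = (-2 + √(-4 - 4)/5)*(-29 + (-25/14 + 1/(-13))) = (-2 + √(-8)/5)*(-29 + (-25*1/14 + 1*(-1/13))) = (-2 + (2*I*√2)/5)*(-29 + (-25/14 - 1/13)) = (-2 + 2*I*√2/5)*(-29 - 339/182) = (-2 + 2*I*√2/5)*(-5617/182) = 5617/91 - 5617*I*√2/455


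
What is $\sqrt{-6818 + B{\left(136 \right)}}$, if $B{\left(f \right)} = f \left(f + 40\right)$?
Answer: $3 \sqrt{1902} \approx 130.84$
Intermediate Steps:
$B{\left(f \right)} = f \left(40 + f\right)$
$\sqrt{-6818 + B{\left(136 \right)}} = \sqrt{-6818 + 136 \left(40 + 136\right)} = \sqrt{-6818 + 136 \cdot 176} = \sqrt{-6818 + 23936} = \sqrt{17118} = 3 \sqrt{1902}$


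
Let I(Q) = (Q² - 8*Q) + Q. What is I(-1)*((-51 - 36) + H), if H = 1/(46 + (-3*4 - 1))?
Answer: -22960/33 ≈ -695.76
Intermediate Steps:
I(Q) = Q² - 7*Q
H = 1/33 (H = 1/(46 + (-12 - 1)) = 1/(46 - 13) = 1/33 ≈ 0.030303)
I(-1)*((-51 - 36) + H) = (-(-7 - 1))*((-51 - 36) + 1/33) = (-1*(-8))*(-87 + 1/33) = 8*(-2870/33) = -22960/33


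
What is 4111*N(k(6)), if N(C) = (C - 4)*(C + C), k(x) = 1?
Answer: -24666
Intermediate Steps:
N(C) = 2*C*(-4 + C) (N(C) = (-4 + C)*(2*C) = 2*C*(-4 + C))
4111*N(k(6)) = 4111*(2*1*(-4 + 1)) = 4111*(2*1*(-3)) = 4111*(-6) = -24666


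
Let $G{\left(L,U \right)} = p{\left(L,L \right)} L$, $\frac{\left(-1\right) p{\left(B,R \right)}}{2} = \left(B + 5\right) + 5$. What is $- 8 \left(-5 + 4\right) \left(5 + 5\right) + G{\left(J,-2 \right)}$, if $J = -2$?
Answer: $112$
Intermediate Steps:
$p{\left(B,R \right)} = -20 - 2 B$ ($p{\left(B,R \right)} = - 2 \left(\left(B + 5\right) + 5\right) = - 2 \left(\left(5 + B\right) + 5\right) = - 2 \left(10 + B\right) = -20 - 2 B$)
$G{\left(L,U \right)} = L \left(-20 - 2 L\right)$ ($G{\left(L,U \right)} = \left(-20 - 2 L\right) L = L \left(-20 - 2 L\right)$)
$- 8 \left(-5 + 4\right) \left(5 + 5\right) + G{\left(J,-2 \right)} = - 8 \left(-5 + 4\right) \left(5 + 5\right) - - 4 \left(10 - 2\right) = - 8 \left(\left(-1\right) 10\right) - \left(-4\right) 8 = \left(-8\right) \left(-10\right) + 32 = 80 + 32 = 112$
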